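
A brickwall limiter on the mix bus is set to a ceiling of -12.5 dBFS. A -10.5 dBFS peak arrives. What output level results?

A brickwall limiter is an ∞:1 compressor: any input above the ceiling is clamped to -12.5 dBFS.

-12.5 dBFS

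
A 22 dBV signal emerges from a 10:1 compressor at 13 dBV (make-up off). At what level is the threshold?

12 dBV

Gain reduction = 22 − 13 = 9 dB; output overshoot = GR / (R − 1) = 9 / 9 = 1 dB.
Threshold = output − output overshoot = 13 − 1 = 12 dBV.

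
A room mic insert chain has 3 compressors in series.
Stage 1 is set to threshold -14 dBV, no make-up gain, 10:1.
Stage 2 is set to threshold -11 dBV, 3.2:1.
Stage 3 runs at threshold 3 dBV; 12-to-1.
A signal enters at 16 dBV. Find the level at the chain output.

-11 dBV

Stage 1: 16 dBV is 30 dB over -14 dBV; at 10:1 that becomes 3 dB over, giving -11 dBV.
Stage 2: -11 dBV ≤ -11 dBV, so stage 2 doesn't engage; output -11 dBV.
Stage 3: below threshold (-11 ≤ 3); passes unchanged; output -11 dBV.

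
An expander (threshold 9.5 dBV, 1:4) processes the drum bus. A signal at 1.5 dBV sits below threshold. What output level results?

The input is 8 dB below the 9.5 dBV threshold.
A 1:4 expander multiplies undershoot by 4: 8 × 4 = 32 dB below threshold.
Output = 9.5 − 32 = -22.5 dBV.

-22.5 dBV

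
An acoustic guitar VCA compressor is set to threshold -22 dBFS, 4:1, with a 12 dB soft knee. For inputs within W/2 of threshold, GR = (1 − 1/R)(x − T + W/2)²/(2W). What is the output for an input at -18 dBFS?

-21.125 dBFS

x − T + W/2 = -18 − (-22) + 6 = 10.
GR = (1 − 1/4) × 10² / 24 = 0.75 × 100 / 24 = 3.125 dB.
Output = -18 − 3.125 = -21.125 dBFS.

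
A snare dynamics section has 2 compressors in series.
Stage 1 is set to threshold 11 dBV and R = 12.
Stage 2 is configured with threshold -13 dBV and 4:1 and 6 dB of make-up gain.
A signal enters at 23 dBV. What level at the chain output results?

-0.75 dBV

Stage 1: overshoot 12 dB → 12/12 = 1 dB → 12 dBV.
Stage 2: 12 dBV is 25 dB over -13 dBV; at 4:1 that becomes 6.25 dB over, giving -6.75 dBV; +6 dB make-up → -0.75 dBV.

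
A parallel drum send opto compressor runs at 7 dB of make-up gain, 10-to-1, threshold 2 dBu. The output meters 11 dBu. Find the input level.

Before make-up, the level was 11 − 7 = 4 dBu.
The compressed level sits 4 − 2 = 2 dB over threshold.
Input overshoot = R × output overshoot = 20 dB → input = 2 + 20 = 22 dBu.

22 dBu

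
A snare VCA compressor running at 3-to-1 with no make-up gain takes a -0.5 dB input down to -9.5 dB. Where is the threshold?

-14 dB

Let T be the threshold. Output overshoot = (input overshoot)/R, so -9.5 − T = (-0.5 − T)/3.
3·(-9.5 − T) = -0.5 − T → 2·T = -28.5 − (-0.5) = -28.
T = -28/2 = -14 dB.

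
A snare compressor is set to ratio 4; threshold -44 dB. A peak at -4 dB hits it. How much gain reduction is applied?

30 dB

The signal is 40 dB above threshold.
A 4:1 ratio leaves 10 dB of that excess.
Gain reduction = 40 − 10 = 30 dB.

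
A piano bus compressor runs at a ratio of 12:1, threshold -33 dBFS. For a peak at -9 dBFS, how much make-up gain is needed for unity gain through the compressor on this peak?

Without make-up, output = threshold + overshoot/12 = -33 + 2 = -31 dBFS.
Gap to target: 22 dB.

22 dB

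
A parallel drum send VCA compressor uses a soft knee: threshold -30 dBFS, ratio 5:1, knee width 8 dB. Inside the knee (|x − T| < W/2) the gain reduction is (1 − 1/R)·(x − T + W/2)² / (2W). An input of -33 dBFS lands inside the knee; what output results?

x − T + W/2 = -33 − (-30) + 4 = 1.
GR = (1 − 1/5) × 1² / 16 = 0.8 × 1 / 16 = 0.05 dB.
Output = -33 − 0.05 = -33.05 dBFS.

-33.05 dBFS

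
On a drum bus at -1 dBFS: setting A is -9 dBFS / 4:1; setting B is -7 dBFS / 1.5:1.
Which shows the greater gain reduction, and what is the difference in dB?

A, by 4 dB

A: GR = 8 − 8/4 = 6 dB.
B: GR = 6 − 6/1.5 = 2 dB.
Difference: 4 dB in favour of A.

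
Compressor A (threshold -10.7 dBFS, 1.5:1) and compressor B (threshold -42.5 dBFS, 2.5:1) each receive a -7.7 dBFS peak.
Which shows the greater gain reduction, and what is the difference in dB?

A: overshoot 3 dB → output overshoot 2 dB → GR 1 dB.
B: overshoot 34.8 dB → output overshoot 13.92 dB → GR 20.88 dB.
B applies 19.88 dB more gain reduction.

B, by 19.88 dB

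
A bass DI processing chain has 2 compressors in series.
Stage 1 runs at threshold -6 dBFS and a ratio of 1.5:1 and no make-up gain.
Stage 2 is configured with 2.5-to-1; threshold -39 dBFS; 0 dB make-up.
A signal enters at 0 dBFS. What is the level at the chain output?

-24.2 dBFS

Stage 1: 0 dBFS is 6 dB over -6 dBFS; at 1.5:1 that becomes 4 dB over, giving -2 dBFS.
Stage 2: overshoot 37 dB → 37/2.5 = 14.8 dB → -24.2 dBFS.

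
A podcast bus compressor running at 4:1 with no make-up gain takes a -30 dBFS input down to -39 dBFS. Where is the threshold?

Let T be the threshold. Output overshoot = (input overshoot)/R, so -39 − T = (-30 − T)/4.
4·(-39 − T) = -30 − T → 3·T = -156 − (-30) = -126.
T = -126/3 = -42 dBFS.

-42 dBFS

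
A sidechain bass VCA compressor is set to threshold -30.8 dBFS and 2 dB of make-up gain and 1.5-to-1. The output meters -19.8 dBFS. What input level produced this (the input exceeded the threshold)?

-17.3 dBFS

Remove make-up: -19.8 − 2 = -21.8 dBFS.
The compressed level sits -21.8 − (-30.8) = 9 dB over threshold.
Undo the ratio: input overshoot = 9 × 1.5 = 13.5 dB, giving input = -17.3 dBFS.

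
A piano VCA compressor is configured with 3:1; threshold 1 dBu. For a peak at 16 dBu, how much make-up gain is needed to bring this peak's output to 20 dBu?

Without make-up, output = threshold + overshoot/3 = 1 + 5 = 6 dBu.
Gap to target: 14 dB.

14 dB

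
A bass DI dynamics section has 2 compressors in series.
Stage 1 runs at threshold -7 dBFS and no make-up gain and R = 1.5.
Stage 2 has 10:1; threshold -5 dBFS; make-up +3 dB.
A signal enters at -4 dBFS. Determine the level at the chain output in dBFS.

-2 dBFS

Stage 1: 3 dB above -7 dBFS, reduced 1.5:1 to 2 dB above → -5 dBFS.
Stage 2: -5 dBFS is at or below the -5 dBFS threshold — no compression; make-up brings it to -2 dBFS.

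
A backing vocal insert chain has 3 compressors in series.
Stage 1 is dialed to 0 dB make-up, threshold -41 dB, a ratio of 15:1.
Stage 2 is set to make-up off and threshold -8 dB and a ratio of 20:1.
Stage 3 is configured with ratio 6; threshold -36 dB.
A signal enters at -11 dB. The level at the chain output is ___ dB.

-39 dB

Stage 1: 30 dB above -41 dB, reduced 15:1 to 2 dB above → -39 dB.
Stage 2: -39 dB ≤ -8 dB, so stage 2 doesn't engage; output -39 dB.
Stage 3: -39 dB ≤ -36 dB, so stage 3 doesn't engage; output -39 dB.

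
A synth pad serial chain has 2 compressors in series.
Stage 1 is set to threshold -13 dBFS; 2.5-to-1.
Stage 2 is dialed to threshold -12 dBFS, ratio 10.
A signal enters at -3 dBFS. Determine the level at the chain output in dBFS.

-11.7 dBFS

Stage 1: -3 dBFS is 10 dB over -13 dBFS; at 2.5:1 that becomes 4 dB over, giving -9 dBFS.
Stage 2: overshoot 3 dB → 3/10 = 0.3 dB → -11.7 dBFS.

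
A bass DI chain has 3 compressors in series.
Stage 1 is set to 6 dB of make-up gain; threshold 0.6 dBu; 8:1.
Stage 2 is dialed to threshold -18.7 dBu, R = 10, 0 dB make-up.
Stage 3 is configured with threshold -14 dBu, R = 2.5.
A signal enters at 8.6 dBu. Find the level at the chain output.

-16.07 dBu

Stage 1: 8.6 dBu is 8 dB over 0.6 dBu; at 8:1 that becomes 1 dB over, giving 1.6 dBu; +6 dB make-up → 7.6 dBu.
Stage 2: 26.3 dB above -18.7 dBu, reduced 10:1 to 2.63 dB above → -16.07 dBu.
Stage 3: below threshold (-16.07 ≤ -14); passes unchanged; output -16.07 dBu.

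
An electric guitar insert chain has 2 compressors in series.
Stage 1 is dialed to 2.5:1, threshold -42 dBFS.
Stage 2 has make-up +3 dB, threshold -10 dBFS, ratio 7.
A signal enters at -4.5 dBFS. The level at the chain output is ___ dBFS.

Stage 1: -4.5 dBFS is 37.5 dB over -42 dBFS; at 2.5:1 that becomes 15 dB over, giving -27 dBFS.
Stage 2: -27 dBFS is at or below the -10 dBFS threshold — no compression; make-up brings it to -24 dBFS.

-24 dBFS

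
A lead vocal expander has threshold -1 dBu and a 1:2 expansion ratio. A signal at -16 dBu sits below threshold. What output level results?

The input is 15 dB below the -1 dBu threshold.
A 1:2 expander multiplies undershoot by 2: 15 × 2 = 30 dB below threshold.
Output = -1 − 30 = -31 dBu.

-31 dBu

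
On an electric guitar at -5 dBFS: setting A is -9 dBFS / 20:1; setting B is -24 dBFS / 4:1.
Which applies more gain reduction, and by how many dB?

A: GR = 4 − 4/20 = 3.8 dB.
B: GR = 19 − 19/4 = 14.25 dB.
B reduces 10.45 dB more.

B, by 10.45 dB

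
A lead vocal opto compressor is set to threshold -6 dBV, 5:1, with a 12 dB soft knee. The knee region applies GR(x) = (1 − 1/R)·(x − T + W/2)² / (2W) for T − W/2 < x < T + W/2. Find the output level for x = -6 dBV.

-7.2 dBV

x − T + W/2 = -6 − (-6) + 6 = 6.
GR = (1 − 1/5) × 6² / 24 = 0.8 × 36 / 24 = 1.2 dB.
Output = -6 − 1.2 = -7.2 dBV.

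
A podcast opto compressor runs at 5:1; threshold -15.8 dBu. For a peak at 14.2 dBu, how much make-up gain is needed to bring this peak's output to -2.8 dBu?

7 dB

The peak compresses to -15.8 + 30/5 = -9.8 dBu.
To reach -2.8 dBu requires -2.8 − (-9.8) = 7 dB of make-up.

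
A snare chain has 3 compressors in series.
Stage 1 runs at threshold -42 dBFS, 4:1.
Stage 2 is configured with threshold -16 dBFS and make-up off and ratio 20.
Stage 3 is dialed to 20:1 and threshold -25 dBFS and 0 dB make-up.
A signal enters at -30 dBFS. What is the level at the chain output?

Stage 1: 12 dB above -42 dBFS, reduced 4:1 to 3 dB above → -39 dBFS.
Stage 2: -39 dBFS is at or below the -16 dBFS threshold — no compression; output -39 dBFS.
Stage 3: below threshold (-39 ≤ -25); passes unchanged; output -39 dBFS.

-39 dBFS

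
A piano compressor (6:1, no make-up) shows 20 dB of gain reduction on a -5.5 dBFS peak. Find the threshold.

Gain reduction = -5.5 − (-25.5) = 20 dB; output overshoot = GR / (R − 1) = 20 / 5 = 4 dB.
Threshold = output − output overshoot = -25.5 − 4 = -29.5 dBFS.

-29.5 dBFS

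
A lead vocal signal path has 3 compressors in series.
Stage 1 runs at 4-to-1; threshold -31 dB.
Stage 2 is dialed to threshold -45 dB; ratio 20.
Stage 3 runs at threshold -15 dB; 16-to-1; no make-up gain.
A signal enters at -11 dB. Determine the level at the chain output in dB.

-44.05 dB

Stage 1: overshoot 20 dB → 20/4 = 5 dB → -26 dB.
Stage 2: -26 dB is 19 dB over -45 dB; at 20:1 that becomes 0.95 dB over, giving -44.05 dB.
Stage 3: -44.05 dB is at or below the -15 dB threshold — no compression; output -44.05 dB.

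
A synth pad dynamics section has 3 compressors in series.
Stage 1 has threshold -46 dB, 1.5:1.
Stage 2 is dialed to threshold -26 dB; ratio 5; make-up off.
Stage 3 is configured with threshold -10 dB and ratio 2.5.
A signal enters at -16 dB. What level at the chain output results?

Stage 1: overshoot 30 dB → 30/1.5 = 20 dB → -26 dB.
Stage 2: -26 dB ≤ -26 dB, so stage 2 doesn't engage; output -26 dB.
Stage 3: below threshold (-26 ≤ -10); passes unchanged; output -26 dB.

-26 dB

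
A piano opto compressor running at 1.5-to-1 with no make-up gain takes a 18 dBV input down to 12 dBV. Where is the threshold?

0 dBV

Gain reduction = 18 − 12 = 6 dB; output overshoot = GR / (R − 1) = 6 / 0.5 = 12 dB.
Threshold = output − output overshoot = 12 − 12 = 0 dBV.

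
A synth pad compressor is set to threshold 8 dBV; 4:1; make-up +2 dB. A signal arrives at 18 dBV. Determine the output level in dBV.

Overshoot: 18 − 8 = 10 dB.
The 10 dB excess becomes 2.5 dB after 4:1 reduction.
Output = 8 + 2.5 = 10.5 dBV; make-up adds 2 dB, giving 12.5 dBV.

12.5 dBV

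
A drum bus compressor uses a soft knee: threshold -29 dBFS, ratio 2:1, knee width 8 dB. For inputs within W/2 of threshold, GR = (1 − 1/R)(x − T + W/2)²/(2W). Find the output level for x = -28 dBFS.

x − T + W/2 = -28 − (-29) + 4 = 5.
GR = (1 − 1/2) × 5² / 16 = 0.5 × 25 / 16 = 0.78125 dB.
Output = -28 − 0.78125 = -28.78125 dBFS.

-28.78125 dBFS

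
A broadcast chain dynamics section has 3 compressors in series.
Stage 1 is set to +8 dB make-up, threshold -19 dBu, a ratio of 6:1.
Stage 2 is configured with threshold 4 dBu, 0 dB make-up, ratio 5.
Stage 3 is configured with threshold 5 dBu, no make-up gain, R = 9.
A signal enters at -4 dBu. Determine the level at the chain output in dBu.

Stage 1: -4 dBu is 15 dB over -19 dBu; at 6:1 that becomes 2.5 dB over, giving -16.5 dBu; +8 dB make-up → -8.5 dBu.
Stage 2: -8.5 dBu is at or below the 4 dBu threshold — no compression; output -8.5 dBu.
Stage 3: below threshold (-8.5 ≤ 5); passes unchanged; output -8.5 dBu.

-8.5 dBu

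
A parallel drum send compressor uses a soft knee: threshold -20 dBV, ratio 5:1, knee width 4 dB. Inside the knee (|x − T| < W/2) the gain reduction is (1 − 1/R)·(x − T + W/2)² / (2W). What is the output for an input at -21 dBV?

x − T + W/2 = -21 − (-20) + 2 = 1.
GR = (1 − 1/5) × 1² / 8 = 0.8 × 1 / 8 = 0.1 dB.
Output = -21 − 0.1 = -21.1 dBV.

-21.1 dBV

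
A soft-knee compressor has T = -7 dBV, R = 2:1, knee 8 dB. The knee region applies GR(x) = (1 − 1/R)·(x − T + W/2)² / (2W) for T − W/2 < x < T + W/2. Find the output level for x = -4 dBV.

x − T + W/2 = -4 − (-7) + 4 = 7.
GR = (1 − 1/2) × 7² / 16 = 0.5 × 49 / 16 = 1.53125 dB.
Output = -4 − 1.53125 = -5.53125 dBV.

-5.53125 dBV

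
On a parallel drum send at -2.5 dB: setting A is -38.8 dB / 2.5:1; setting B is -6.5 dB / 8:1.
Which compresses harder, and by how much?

A, by 18.28 dB

A: GR = 36.3 − 36.3/2.5 = 21.78 dB.
B: GR = 4 − 4/8 = 3.5 dB.
Difference: 18.28 dB in favour of A.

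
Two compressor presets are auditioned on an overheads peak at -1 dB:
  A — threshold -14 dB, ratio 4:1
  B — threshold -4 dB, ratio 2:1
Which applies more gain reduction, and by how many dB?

A: 13 dB over, compressed to 3.25 dB over, so 9.75 dB of GR.
B: 3 dB over, compressed to 1.5 dB over, so 1.5 dB of GR.
A applies 8.25 dB more gain reduction.

A, by 8.25 dB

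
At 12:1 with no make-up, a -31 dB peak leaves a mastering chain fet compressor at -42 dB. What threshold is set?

-43 dB

Let T be the threshold. Output overshoot = (input overshoot)/R, so -42 − T = (-31 − T)/12.
12·(-42 − T) = -31 − T → 11·T = -504 − (-31) = -473.
T = -473/11 = -43 dB.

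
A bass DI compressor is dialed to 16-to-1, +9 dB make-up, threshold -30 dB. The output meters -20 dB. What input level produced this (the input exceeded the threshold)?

-14 dB

Remove make-up: -20 − 9 = -29 dB.
The compressed level sits -29 − (-30) = 1 dB over threshold.
Before 16:1 compression the overshoot was 1 × 16 = 16 dB, so input = -30 + 16 = -14 dB.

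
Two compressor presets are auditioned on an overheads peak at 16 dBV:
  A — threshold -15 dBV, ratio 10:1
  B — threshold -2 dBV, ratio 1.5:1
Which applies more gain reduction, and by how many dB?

A, by 21.9 dB

A: 31 dB over, compressed to 3.1 dB over, so 27.9 dB of GR.
B: 18 dB over, compressed to 12 dB over, so 6 dB of GR.
A reduces 21.9 dB more.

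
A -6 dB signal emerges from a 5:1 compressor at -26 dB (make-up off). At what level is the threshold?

Input is 25 dB above T (since output overshoot × R = input overshoot: (-26 − T)·5 = -6 − T gives T = -31 dB).
Check: -31 + (-6 − (-31))/5 = -31 + 5 = -26 dB. ✓

-31 dB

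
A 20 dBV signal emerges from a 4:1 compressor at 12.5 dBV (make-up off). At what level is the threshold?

10 dBV

Gain reduction = 20 − 12.5 = 7.5 dB; output overshoot = GR / (R − 1) = 7.5 / 3 = 2.5 dB.
Threshold = output − output overshoot = 12.5 − 2.5 = 10 dBV.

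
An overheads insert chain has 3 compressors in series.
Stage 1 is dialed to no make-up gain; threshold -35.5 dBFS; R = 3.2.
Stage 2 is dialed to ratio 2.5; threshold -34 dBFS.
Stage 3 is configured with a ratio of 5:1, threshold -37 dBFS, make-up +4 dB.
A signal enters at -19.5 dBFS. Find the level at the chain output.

-32.12 dBFS

Stage 1: -19.5 dBFS is 16 dB over -35.5 dBFS; at 3.2:1 that becomes 5 dB over, giving -30.5 dBFS.
Stage 2: 3.5 dB above -34 dBFS, reduced 2.5:1 to 1.4 dB above → -32.6 dBFS.
Stage 3: 4.4 dB above -37 dBFS, reduced 5:1 to 0.88 dB above → -36.12 dBFS; +4 dB make-up → -32.12 dBFS.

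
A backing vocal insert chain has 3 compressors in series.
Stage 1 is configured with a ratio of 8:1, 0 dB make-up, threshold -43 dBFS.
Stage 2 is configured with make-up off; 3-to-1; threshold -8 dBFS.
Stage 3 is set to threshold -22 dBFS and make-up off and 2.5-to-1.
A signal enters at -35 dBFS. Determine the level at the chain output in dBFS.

Stage 1: -35 dBFS is 8 dB over -43 dBFS; at 8:1 that becomes 1 dB over, giving -42 dBFS.
Stage 2: -42 dBFS ≤ -8 dBFS, so stage 2 doesn't engage; output -42 dBFS.
Stage 3: -42 dBFS is at or below the -22 dBFS threshold — no compression; output -42 dBFS.

-42 dBFS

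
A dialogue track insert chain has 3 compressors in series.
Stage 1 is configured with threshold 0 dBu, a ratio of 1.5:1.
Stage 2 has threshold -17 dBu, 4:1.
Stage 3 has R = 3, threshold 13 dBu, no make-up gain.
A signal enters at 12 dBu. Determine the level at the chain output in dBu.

-10.75 dBu

Stage 1: overshoot 12 dB → 12/1.5 = 8 dB → 8 dBu.
Stage 2: 8 dBu is 25 dB over -17 dBu; at 4:1 that becomes 6.25 dB over, giving -10.75 dBu.
Stage 3: -10.75 dBu is at or below the 13 dBu threshold — no compression; output -10.75 dBu.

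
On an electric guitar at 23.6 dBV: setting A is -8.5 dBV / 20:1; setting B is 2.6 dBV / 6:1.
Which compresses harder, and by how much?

A, by 12.995 dB

A: 32.1 dB over, compressed to 1.605 dB over, so 30.495 dB of GR.
B: 21 dB over, compressed to 3.5 dB over, so 17.5 dB of GR.
A reduces 12.995 dB more.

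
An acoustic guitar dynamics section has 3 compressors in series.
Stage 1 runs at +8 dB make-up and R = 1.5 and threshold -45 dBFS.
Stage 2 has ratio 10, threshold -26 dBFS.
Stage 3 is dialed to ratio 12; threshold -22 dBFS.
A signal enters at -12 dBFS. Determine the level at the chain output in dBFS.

Stage 1: overshoot 33 dB → 33/1.5 = 22 dB → -23 dBFS; +8 dB make-up → -15 dBFS.
Stage 2: -15 dBFS is 11 dB over -26 dBFS; at 10:1 that becomes 1.1 dB over, giving -24.9 dBFS.
Stage 3: -24.9 dBFS is at or below the -22 dBFS threshold — no compression; output -24.9 dBFS.

-24.9 dBFS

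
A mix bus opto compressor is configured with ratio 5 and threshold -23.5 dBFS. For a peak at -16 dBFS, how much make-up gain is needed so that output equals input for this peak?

The peak compresses to -23.5 + 7.5/5 = -22 dBFS.
To reach -16 dBFS requires -16 − (-22) = 6 dB of make-up.

6 dB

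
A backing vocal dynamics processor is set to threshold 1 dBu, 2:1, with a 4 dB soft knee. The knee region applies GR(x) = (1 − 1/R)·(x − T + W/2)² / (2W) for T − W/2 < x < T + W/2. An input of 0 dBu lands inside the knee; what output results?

-0.0625 dBu

x − T + W/2 = 0 − 1 + 2 = 1.
GR = (1 − 1/2) × 1² / 8 = 0.5 × 1 / 8 = 0.0625 dB.
Output = 0 − 0.0625 = -0.0625 dBu.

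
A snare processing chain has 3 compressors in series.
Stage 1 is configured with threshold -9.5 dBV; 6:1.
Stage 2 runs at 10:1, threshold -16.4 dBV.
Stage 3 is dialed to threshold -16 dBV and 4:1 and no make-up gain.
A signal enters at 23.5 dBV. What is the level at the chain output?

Stage 1: 33 dB above -9.5 dBV, reduced 6:1 to 5.5 dB above → -4 dBV.
Stage 2: overshoot 12.4 dB → 12.4/10 = 1.24 dB → -15.16 dBV.
Stage 3: overshoot 0.84 dB → 0.84/4 = 0.21 dB → -15.79 dBV.

-15.79 dBV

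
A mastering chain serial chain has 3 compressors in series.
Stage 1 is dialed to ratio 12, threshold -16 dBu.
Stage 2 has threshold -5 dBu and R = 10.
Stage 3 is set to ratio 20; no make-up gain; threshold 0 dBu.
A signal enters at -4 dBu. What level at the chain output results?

-15 dBu

Stage 1: overshoot 12 dB → 12/12 = 1 dB → -15 dBu.
Stage 2: -15 dBu is at or below the -5 dBu threshold — no compression; output -15 dBu.
Stage 3: -15 dBu is at or below the 0 dBu threshold — no compression; output -15 dBu.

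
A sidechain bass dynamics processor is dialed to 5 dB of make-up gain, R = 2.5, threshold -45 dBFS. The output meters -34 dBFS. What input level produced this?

-30 dBFS

Stripping the +5 dB make-up gives -39 dBFS at the gain stage.
That's 6 dB above the -45 dBFS threshold.
Before 2.5:1 compression the overshoot was 6 × 2.5 = 15 dB, so input = -45 + 15 = -30 dBFS.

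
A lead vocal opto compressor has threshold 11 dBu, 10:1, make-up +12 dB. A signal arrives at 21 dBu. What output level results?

Overshoot: 21 − 11 = 10 dB.
The 10 dB excess becomes 1 dB after 10:1 reduction.
That puts the output at 12 dBu; make-up adds 12 dB, giving 24 dBu.

24 dBu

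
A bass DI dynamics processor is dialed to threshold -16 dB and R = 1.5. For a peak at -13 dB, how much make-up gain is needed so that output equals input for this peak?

1 dB

Without make-up, output = threshold + overshoot/1.5 = -16 + 2 = -14 dB.
Gap to target: 1 dB.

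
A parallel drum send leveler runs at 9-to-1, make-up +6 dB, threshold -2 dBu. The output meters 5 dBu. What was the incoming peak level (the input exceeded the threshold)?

7 dBu

Remove make-up: 5 − 6 = -1 dBu.
Post-compression overshoot = -1 − (-2) = 1 dB.
Before 9:1 compression the overshoot was 1 × 9 = 9 dB, so input = -2 + 9 = 7 dBu.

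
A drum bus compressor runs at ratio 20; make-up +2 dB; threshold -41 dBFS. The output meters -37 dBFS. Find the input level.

Remove make-up: -37 − 2 = -39 dBFS.
Post-compression overshoot = -39 − (-41) = 2 dB.
Undo the ratio: input overshoot = 2 × 20 = 40 dB, giving input = -1 dBFS.

-1 dBFS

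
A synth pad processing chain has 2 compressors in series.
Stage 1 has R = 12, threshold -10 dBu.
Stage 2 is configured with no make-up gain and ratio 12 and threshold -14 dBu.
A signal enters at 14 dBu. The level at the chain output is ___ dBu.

Stage 1: overshoot 24 dB → 24/12 = 2 dB → -8 dBu.
Stage 2: -8 dBu is 6 dB over -14 dBu; at 12:1 that becomes 0.5 dB over, giving -13.5 dBu.

-13.5 dBu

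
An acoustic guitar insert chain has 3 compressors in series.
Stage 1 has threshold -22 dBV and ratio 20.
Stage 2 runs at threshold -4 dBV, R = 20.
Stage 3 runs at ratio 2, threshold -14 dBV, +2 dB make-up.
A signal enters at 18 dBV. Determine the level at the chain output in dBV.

Stage 1: overshoot 40 dB → 40/20 = 2 dB → -20 dBV.
Stage 2: below threshold (-20 ≤ -4); passes unchanged; output -20 dBV.
Stage 3: -20 dBV is at or below the -14 dBV threshold — no compression; make-up brings it to -18 dBV.

-18 dBV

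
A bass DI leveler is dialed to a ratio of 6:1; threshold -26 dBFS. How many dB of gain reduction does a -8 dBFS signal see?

-8 dBFS exceeds the threshold by 18 dB.
At 6:1, output sits 18/6 = 3 dB above threshold.
GR = overshoot in − overshoot out = 18 − 3 = 15 dB.

15 dB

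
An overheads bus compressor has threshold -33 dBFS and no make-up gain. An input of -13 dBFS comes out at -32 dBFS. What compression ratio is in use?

20:1

Input overshoot = -13 − (-33) = 20 dB; output overshoot = -32 − (-33) = 1 dB.
Ratio = 20 / 1 = 20.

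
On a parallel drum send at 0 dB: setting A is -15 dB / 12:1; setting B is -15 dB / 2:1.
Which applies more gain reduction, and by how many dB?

A, by 6.25 dB

A: overshoot 15 dB → output overshoot 1.25 dB → GR 13.75 dB.
B: overshoot 15 dB → output overshoot 7.5 dB → GR 7.5 dB.
A reduces 6.25 dB more.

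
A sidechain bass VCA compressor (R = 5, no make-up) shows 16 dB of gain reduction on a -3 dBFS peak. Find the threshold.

-23 dBFS

Input is 20 dB above T (since output overshoot × R = input overshoot: (-19 − T)·5 = -3 − T gives T = -23 dBFS).
Check: -23 + (-3 − (-23))/5 = -23 + 4 = -19 dBFS. ✓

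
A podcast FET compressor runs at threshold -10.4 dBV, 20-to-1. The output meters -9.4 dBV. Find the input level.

That's 1 dB above the -10.4 dBV threshold.
Undo the ratio: input overshoot = 1 × 20 = 20 dB, giving input = 9.6 dBV.

9.6 dBV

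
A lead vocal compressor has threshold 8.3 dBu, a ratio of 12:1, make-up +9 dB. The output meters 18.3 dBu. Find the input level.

Stripping the +9 dB make-up gives 9.3 dBu at the gain stage.
Post-compression overshoot = 9.3 − 8.3 = 1 dB.
Before 12:1 compression the overshoot was 1 × 12 = 12 dB, so input = 8.3 + 12 = 20.3 dBu.

20.3 dBu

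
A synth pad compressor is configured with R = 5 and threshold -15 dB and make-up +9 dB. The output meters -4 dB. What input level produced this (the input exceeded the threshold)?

Remove make-up: -4 − 9 = -13 dB.
Post-compression overshoot = -13 − (-15) = 2 dB.
Input overshoot = R × output overshoot = 10 dB → input = -15 + 10 = -5 dB.

-5 dB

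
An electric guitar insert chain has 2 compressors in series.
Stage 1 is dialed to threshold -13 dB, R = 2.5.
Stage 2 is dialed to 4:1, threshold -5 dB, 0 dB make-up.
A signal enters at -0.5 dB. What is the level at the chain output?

-8 dB

Stage 1: overshoot 12.5 dB → 12.5/2.5 = 5 dB → -8 dB.
Stage 2: -8 dB is at or below the -5 dB threshold — no compression; output -8 dB.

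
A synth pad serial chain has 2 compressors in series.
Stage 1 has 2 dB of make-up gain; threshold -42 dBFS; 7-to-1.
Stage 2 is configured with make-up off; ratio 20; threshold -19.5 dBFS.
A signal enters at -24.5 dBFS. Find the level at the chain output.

Stage 1: 17.5 dB above -42 dBFS, reduced 7:1 to 2.5 dB above → -39.5 dBFS; +2 dB make-up → -37.5 dBFS.
Stage 2: -37.5 dBFS ≤ -19.5 dBFS, so stage 2 doesn't engage; output -37.5 dBFS.

-37.5 dBFS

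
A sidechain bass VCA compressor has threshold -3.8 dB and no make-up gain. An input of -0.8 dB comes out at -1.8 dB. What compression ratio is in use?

Input overshoot = -0.8 − (-3.8) = 3 dB; output overshoot = -1.8 − (-3.8) = 2 dB.
Ratio = 3 / 2 = 1.5.

1.5:1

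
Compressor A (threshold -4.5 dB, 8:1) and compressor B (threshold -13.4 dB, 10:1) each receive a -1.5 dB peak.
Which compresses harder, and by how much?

A: 3 dB over, compressed to 0.375 dB over, so 2.625 dB of GR.
B: 11.9 dB over, compressed to 1.19 dB over, so 10.71 dB of GR.
B applies 8.085 dB more gain reduction.

B, by 8.085 dB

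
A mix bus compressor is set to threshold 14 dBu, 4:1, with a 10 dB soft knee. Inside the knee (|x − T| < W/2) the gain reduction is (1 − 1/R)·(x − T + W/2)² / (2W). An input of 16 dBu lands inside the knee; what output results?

x − T + W/2 = 16 − 14 + 5 = 7.
GR = (1 − 1/4) × 7² / 20 = 0.75 × 49 / 20 = 1.8375 dB.
Output = 16 − 1.8375 = 14.1625 dBu.

14.1625 dBu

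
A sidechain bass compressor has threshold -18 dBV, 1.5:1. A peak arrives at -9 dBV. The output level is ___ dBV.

-9 dBV sits 9 dB over threshold.
The 9 dB excess becomes 6 dB after 1.5:1 reduction.
So the level is -18 + 6 = -12 dBV.

-12 dBV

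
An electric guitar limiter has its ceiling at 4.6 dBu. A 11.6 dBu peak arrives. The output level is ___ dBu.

4.6 dBu

The limiter clamps the peak to its 4.6 dBu ceiling.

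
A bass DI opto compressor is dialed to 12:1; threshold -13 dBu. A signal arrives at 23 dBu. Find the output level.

23 dBu sits 36 dB over threshold.
The 36 dB excess becomes 3 dB after 12:1 reduction.
That puts the output at -10 dBu.

-10 dBu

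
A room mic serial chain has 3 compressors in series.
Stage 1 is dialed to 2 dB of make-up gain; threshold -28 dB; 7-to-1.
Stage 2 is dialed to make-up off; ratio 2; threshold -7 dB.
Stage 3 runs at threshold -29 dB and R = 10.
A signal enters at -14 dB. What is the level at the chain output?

Stage 1: 14 dB above -28 dB, reduced 7:1 to 2 dB above → -26 dB; +2 dB make-up → -24 dB.
Stage 2: below threshold (-24 ≤ -7); passes unchanged; output -24 dB.
Stage 3: overshoot 5 dB → 5/10 = 0.5 dB → -28.5 dB.

-28.5 dB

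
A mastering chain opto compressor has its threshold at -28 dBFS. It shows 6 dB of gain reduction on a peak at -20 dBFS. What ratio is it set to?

Input overshoot = -20 − (-28) = 8 dB.
Output overshoot = 8 − 6 = 2 dB.
Ratio = input overshoot / output overshoot = 8 / 2 = 4.

4:1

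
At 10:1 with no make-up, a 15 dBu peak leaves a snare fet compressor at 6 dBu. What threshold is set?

5 dBu

Gain reduction = 15 − 6 = 9 dB; output overshoot = GR / (R − 1) = 9 / 9 = 1 dB.
Threshold = output − output overshoot = 6 − 1 = 5 dBu.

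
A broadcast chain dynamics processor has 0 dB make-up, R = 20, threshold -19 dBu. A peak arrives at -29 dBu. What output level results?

-29 dBu

-29 dBu is 10 dB below the -19 dBu threshold, so no gain reduction is applied.
Output = input = -29 dBu.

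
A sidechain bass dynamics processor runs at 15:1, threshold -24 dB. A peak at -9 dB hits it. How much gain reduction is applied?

14 dB

Overshoot = -9 − (-24) = 15 dB.
A 15:1 ratio leaves 1 dB of that excess.
So the signal is attenuated by 15 − 1 = 14 dB.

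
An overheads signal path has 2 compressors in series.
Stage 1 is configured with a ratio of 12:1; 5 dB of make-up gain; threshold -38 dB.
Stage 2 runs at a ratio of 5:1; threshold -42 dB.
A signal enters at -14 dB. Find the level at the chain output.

-39.8 dB

Stage 1: 24 dB above -38 dB, reduced 12:1 to 2 dB above → -36 dB; +5 dB make-up → -31 dB.
Stage 2: -31 dB is 11 dB over -42 dB; at 5:1 that becomes 2.2 dB over, giving -39.8 dB.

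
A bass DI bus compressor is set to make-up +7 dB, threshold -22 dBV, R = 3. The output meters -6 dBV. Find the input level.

5 dBV

Remove make-up: -6 − 7 = -13 dBV.
The compressed level sits -13 − (-22) = 9 dB over threshold.
Undo the ratio: input overshoot = 9 × 3 = 27 dB, giving input = 5 dBV.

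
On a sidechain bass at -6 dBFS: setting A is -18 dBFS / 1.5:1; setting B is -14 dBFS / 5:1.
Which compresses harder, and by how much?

B, by 2.4 dB

A: GR = 12 − 12/1.5 = 4 dB.
B: GR = 8 − 8/5 = 6.4 dB.
Difference: 2.4 dB in favour of B.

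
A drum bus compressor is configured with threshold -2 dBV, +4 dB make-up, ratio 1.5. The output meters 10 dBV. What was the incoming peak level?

10 dBV

Stripping the +4 dB make-up gives 6 dBV at the gain stage.
That's 8 dB above the -2 dBV threshold.
Input overshoot = R × output overshoot = 12 dB → input = -2 + 12 = 10 dBV.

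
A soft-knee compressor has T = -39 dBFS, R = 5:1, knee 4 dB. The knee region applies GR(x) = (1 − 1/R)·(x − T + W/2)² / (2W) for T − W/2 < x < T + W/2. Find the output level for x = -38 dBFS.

x − T + W/2 = -38 − (-39) + 2 = 3.
GR = (1 − 1/5) × 3² / 8 = 0.8 × 9 / 8 = 0.9 dB.
Output = -38 − 0.9 = -38.9 dBFS.

-38.9 dBFS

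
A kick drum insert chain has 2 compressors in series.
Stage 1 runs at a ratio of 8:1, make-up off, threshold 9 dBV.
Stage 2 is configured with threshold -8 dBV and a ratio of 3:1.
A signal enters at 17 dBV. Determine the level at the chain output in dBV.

-2 dBV

Stage 1: overshoot 8 dB → 8/8 = 1 dB → 10 dBV.
Stage 2: overshoot 18 dB → 18/3 = 6 dB → -2 dBV.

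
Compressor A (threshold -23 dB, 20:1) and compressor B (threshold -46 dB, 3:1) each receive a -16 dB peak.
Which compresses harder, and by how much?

B, by 13.35 dB

A: overshoot 7 dB → output overshoot 0.35 dB → GR 6.65 dB.
B: overshoot 30 dB → output overshoot 10 dB → GR 20 dB.
B applies 13.35 dB more gain reduction.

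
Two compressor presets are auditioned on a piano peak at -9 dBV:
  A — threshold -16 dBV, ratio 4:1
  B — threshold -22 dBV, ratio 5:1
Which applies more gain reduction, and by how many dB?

A: overshoot 7 dB → output overshoot 1.75 dB → GR 5.25 dB.
B: overshoot 13 dB → output overshoot 2.6 dB → GR 10.4 dB.
B applies 5.15 dB more gain reduction.

B, by 5.15 dB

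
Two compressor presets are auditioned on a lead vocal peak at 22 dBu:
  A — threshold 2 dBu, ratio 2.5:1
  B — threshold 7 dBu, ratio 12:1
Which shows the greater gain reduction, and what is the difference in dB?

B, by 1.75 dB

A: GR = 20 − 20/2.5 = 12 dB.
B: GR = 15 − 15/12 = 13.75 dB.
B applies 1.75 dB more gain reduction.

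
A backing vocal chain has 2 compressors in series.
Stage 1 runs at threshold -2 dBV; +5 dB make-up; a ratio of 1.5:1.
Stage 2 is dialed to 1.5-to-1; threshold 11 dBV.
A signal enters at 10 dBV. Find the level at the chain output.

11 dBV

Stage 1: 12 dB above -2 dBV, reduced 1.5:1 to 8 dB above → 6 dBV; +5 dB make-up → 11 dBV.
Stage 2: 11 dBV ≤ 11 dBV, so stage 2 doesn't engage; output 11 dBV.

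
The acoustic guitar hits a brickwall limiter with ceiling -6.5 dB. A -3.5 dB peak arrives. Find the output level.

-6.5 dB

A brickwall limiter is an ∞:1 compressor: any input above the ceiling is clamped to -6.5 dB.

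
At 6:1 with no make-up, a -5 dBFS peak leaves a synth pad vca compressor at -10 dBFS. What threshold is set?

Let T be the threshold. Output overshoot = (input overshoot)/R, so -10 − T = (-5 − T)/6.
6·(-10 − T) = -5 − T → 5·T = -60 − (-5) = -55.
T = -55/5 = -11 dBFS.

-11 dBFS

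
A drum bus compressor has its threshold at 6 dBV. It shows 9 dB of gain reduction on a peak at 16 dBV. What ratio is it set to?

Input overshoot = 16 − 6 = 10 dB.
Output overshoot = 10 − 9 = 1 dB.
Ratio = input overshoot / output overshoot = 10 / 1 = 10.

10:1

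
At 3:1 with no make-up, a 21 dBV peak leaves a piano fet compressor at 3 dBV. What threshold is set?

-6 dBV

Let T be the threshold. Output overshoot = (input overshoot)/R, so 3 − T = (21 − T)/3.
3·(3 − T) = 21 − T → 2·T = 9 − 21 = -12.
T = -12/2 = -6 dBV.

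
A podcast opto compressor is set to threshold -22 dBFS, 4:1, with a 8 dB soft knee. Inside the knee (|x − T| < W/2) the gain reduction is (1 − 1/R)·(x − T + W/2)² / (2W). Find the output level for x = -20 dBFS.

x − T + W/2 = -20 − (-22) + 4 = 6.
GR = (1 − 1/4) × 6² / 16 = 0.75 × 36 / 16 = 1.6875 dB.
Output = -20 − 1.6875 = -21.6875 dBFS.

-21.6875 dBFS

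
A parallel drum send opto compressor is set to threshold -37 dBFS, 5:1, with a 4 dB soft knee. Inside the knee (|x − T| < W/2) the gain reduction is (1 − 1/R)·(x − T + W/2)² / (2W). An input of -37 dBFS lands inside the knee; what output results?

x − T + W/2 = -37 − (-37) + 2 = 2.
GR = (1 − 1/5) × 2² / 8 = 0.8 × 4 / 8 = 0.4 dB.
Output = -37 − 0.4 = -37.4 dBFS.

-37.4 dBFS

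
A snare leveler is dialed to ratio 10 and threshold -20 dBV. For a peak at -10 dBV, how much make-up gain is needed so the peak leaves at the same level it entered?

Overshoot 10 dB → 10/10 = 1 dB after compression, so the compressed level is -20 + 1 = -19 dBV.
Make-up = target − compressed = -10 − (-19) = 9 dB.

9 dB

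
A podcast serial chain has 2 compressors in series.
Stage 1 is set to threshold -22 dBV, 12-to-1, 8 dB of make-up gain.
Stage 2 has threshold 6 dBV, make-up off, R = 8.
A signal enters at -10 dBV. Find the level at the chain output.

-13 dBV

Stage 1: 12 dB above -22 dBV, reduced 12:1 to 1 dB above → -21 dBV; +8 dB make-up → -13 dBV.
Stage 2: -13 dBV ≤ 6 dBV, so stage 2 doesn't engage; output -13 dBV.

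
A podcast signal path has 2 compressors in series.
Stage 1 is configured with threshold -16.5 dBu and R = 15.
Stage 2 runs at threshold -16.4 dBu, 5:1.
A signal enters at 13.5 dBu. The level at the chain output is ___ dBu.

-16.02 dBu

Stage 1: 30 dB above -16.5 dBu, reduced 15:1 to 2 dB above → -14.5 dBu.
Stage 2: -14.5 dBu is 1.9 dB over -16.4 dBu; at 5:1 that becomes 0.38 dB over, giving -16.02 dBu.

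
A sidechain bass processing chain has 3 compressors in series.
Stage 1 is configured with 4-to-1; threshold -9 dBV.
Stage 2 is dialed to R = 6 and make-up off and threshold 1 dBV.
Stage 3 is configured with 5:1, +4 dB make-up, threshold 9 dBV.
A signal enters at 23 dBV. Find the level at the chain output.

3 dBV

Stage 1: overshoot 32 dB → 32/4 = 8 dB → -1 dBV.
Stage 2: -1 dBV is at or below the 1 dBV threshold — no compression; output -1 dBV.
Stage 3: -1 dBV ≤ 9 dBV, so stage 3 doesn't engage; make-up brings it to 3 dBV.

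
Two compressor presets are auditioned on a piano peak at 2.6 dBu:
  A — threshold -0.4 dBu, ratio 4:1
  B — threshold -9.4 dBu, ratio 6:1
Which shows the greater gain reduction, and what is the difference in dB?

A: overshoot 3 dB → output overshoot 0.75 dB → GR 2.25 dB.
B: overshoot 12 dB → output overshoot 2 dB → GR 10 dB.
B reduces 7.75 dB more.

B, by 7.75 dB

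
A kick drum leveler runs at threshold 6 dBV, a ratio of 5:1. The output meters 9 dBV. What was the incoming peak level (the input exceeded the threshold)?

That's 3 dB above the 6 dBV threshold.
Before 5:1 compression the overshoot was 3 × 5 = 15 dB, so input = 6 + 15 = 21 dBV.

21 dBV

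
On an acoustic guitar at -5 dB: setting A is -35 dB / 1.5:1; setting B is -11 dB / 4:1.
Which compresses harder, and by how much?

A, by 5.5 dB

A: GR = 30 − 30/1.5 = 10 dB.
B: GR = 6 − 6/4 = 4.5 dB.
A applies 5.5 dB more gain reduction.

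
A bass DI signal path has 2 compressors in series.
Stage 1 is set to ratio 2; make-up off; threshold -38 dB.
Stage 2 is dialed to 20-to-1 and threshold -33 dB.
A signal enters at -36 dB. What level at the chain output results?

-37 dB

Stage 1: overshoot 2 dB → 2/2 = 1 dB → -37 dB.
Stage 2: -37 dB ≤ -33 dB, so stage 2 doesn't engage; output -37 dB.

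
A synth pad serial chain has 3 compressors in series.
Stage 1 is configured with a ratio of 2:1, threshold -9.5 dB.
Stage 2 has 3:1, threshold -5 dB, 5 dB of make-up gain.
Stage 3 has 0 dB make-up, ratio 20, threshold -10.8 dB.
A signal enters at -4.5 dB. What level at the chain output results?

-10.36 dB

Stage 1: -4.5 dB is 5 dB over -9.5 dB; at 2:1 that becomes 2.5 dB over, giving -7 dB.
Stage 2: -7 dB is at or below the -5 dB threshold — no compression; make-up brings it to -2 dB.
Stage 3: 8.8 dB above -10.8 dB, reduced 20:1 to 0.44 dB above → -10.36 dB.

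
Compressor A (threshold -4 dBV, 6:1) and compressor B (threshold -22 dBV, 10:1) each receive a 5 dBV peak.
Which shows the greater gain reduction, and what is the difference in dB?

B, by 16.8 dB

A: 9 dB over, compressed to 1.5 dB over, so 7.5 dB of GR.
B: 27 dB over, compressed to 2.7 dB over, so 24.3 dB of GR.
Difference: 16.8 dB in favour of B.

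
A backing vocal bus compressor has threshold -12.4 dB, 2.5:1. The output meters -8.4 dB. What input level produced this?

-2.4 dB

The compressed level sits -8.4 − (-12.4) = 4 dB over threshold.
Before 2.5:1 compression the overshoot was 4 × 2.5 = 10 dB, so input = -12.4 + 10 = -2.4 dB.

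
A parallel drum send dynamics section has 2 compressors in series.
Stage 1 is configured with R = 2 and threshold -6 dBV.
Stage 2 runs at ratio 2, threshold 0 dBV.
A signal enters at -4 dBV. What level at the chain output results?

-5 dBV

Stage 1: -4 dBV is 2 dB over -6 dBV; at 2:1 that becomes 1 dB over, giving -5 dBV.
Stage 2: below threshold (-5 ≤ 0); passes unchanged; output -5 dBV.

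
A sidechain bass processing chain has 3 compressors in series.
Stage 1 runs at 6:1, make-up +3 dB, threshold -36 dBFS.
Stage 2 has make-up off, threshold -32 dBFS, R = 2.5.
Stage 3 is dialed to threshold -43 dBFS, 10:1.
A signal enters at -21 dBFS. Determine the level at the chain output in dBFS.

Stage 1: 15 dB above -36 dBFS, reduced 6:1 to 2.5 dB above → -33.5 dBFS; +3 dB make-up → -30.5 dBFS.
Stage 2: 1.5 dB above -32 dBFS, reduced 2.5:1 to 0.6 dB above → -31.4 dBFS.
Stage 3: 11.6 dB above -43 dBFS, reduced 10:1 to 1.16 dB above → -41.84 dBFS.

-41.84 dBFS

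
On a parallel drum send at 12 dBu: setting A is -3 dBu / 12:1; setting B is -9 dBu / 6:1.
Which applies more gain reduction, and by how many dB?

B, by 3.75 dB

A: overshoot 15 dB → output overshoot 1.25 dB → GR 13.75 dB.
B: overshoot 21 dB → output overshoot 3.5 dB → GR 17.5 dB.
B reduces 3.75 dB more.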